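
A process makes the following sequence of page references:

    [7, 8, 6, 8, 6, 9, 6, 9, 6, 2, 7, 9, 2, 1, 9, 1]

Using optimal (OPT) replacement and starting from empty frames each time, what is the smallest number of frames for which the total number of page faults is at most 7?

f=1: 16 faults
f=2: 8 faults
f=3: 6 faults
f=4: 6 faults
f=5: 6 faults
f=6: 6 faults
Smallest f with faults ≤ 7 is 3.

3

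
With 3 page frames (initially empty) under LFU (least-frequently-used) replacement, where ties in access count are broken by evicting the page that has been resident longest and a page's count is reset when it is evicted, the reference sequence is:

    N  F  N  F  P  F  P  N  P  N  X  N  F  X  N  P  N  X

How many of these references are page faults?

6

N: fault, frames (N)
F: fault, frames (N F)
N: hit
F: hit
P: fault, frames (N F P)
F: hit
P: hit
N: hit
P: hit
N: hit
X: fault, evict F, frames (N P X)
N: hit
F: fault, evict X, frames (N P F)
X: fault, evict F, frames (N P X)
N: hit
P: hit
N: hit
X: hit
Page faults: 6.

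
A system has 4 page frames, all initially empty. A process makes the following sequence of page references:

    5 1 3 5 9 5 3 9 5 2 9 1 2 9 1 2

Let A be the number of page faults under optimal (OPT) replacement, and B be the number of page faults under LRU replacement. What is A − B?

-1

Under OPT: F F F . F . . . . F . . . . . . → 5 faults.
Under LRU: F F F . F . . . . F . F . . . . → 6 faults.
A − B = 5 − 6 = -1.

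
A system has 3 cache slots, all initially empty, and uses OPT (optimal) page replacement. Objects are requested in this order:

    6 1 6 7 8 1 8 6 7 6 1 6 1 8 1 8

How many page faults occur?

6

6 → fault, frames (6)
1 → fault, frames (6 1)
6 → hit
7 → fault, frames (6 1 7)
8 → fault, evict 7, frames (6 1 8)
1 → hit
8 → hit
6 → hit
7 → fault, evict 8, frames (6 1 7)
6 → hit
1 → hit
6 → hit
1 → hit
8 → fault, evict 7, frames (6 1 8)
1 → hit
8 → hit
Page faults: 6.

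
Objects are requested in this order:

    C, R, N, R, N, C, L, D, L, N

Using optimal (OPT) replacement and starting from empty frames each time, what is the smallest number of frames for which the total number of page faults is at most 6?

3

f=1: 10 faults
f=2: 7 faults
f=3: 5 faults
f=4: 5 faults
f=5: 5 faults
Smallest f with faults ≤ 6 is 3.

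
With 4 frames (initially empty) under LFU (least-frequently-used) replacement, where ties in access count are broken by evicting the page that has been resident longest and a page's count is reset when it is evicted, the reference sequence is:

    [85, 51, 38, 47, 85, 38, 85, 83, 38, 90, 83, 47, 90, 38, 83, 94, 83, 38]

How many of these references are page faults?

85 -> miss, frames (85)
51 -> miss, frames (85 51)
38 -> miss, frames (85 51 38)
47 -> miss, frames (85 51 38 47)
85 -> hit
38 -> hit
85 -> hit
83 -> miss, evict 51, frames (85 38 47 83)
38 -> hit
90 -> miss, evict 47, frames (85 38 83 90)
83 -> hit
47 -> miss, evict 90, frames (85 38 83 47)
90 -> miss, evict 47, frames (85 38 83 90)
38 -> hit
83 -> hit
94 -> miss, evict 90, frames (85 38 83 94)
83 -> hit
38 -> hit
Page faults: 9.

9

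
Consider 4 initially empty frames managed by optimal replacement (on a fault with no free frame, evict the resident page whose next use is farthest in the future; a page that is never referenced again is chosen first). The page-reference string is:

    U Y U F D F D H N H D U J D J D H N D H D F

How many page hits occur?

U → miss, frames {U}
Y → miss, frames {U,Y}
U → hit
F → miss, frames {U,Y,F}
D → miss, frames {U,Y,F,D}
F → hit
D → hit
H → miss, evict Y, frames {U,F,D,H}
N → miss, evict F, frames {U,D,H,N}
H → hit
D → hit
U → hit
J → miss, evict U, frames {D,H,N,J}
D → hit
J → hit
D → hit
H → hit
N → hit
D → hit
H → hit
D → hit
F → miss, evict J, frames {D,H,N,F}
Hits: 14.

14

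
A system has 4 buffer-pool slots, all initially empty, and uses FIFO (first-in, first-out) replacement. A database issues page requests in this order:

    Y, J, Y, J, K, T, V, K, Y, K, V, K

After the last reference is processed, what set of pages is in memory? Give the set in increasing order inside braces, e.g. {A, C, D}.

Y → fault, frames [Y]
J → fault, frames [Y, J]
Y → hit
J → hit
K → fault, frames [Y, J, K]
T → fault, frames [Y, J, K, T]
V → fault, evict Y, frames [J, K, T, V]
K → hit
Y → fault, evict J, frames [K, T, V, Y]
K → hit
V → hit
K → hit

{K, T, V, Y}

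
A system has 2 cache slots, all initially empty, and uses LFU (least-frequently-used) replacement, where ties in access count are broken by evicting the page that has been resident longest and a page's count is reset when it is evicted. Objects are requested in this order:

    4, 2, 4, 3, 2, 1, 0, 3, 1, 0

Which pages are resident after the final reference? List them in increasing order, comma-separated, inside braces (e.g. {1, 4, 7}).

4: miss, frames {4}
2: miss, frames {4,2}
4: hit
3: miss, evict 2, frames {4,3}
2: miss, evict 3, frames {4,2}
1: miss, evict 2, frames {4,1}
0: miss, evict 1, frames {4,0}
3: miss, evict 0, frames {4,3}
1: miss, evict 3, frames {4,1}
0: miss, evict 1, frames {4,0}

{0, 4}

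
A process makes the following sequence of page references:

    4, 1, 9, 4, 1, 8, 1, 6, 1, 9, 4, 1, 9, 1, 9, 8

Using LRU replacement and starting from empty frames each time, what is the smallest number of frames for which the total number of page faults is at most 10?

3

f=1: 16 faults
f=2: 12 faults
f=3: 8 faults
f=4: 8 faults
f=5: 5 faults
Smallest f with faults ≤ 10 is 3.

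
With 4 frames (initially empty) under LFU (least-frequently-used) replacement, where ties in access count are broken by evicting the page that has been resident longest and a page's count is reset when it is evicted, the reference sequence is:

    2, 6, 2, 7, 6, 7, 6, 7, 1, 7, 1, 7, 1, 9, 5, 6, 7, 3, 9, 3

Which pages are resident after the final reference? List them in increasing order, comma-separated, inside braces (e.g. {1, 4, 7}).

2 -> fault, frames (2)
6 -> fault, frames (2 6)
2 -> hit
7 -> fault, frames (2 6 7)
6 -> hit
7 -> hit
6 -> hit
7 -> hit
1 -> fault, frames (2 6 7 1)
7 -> hit
1 -> hit
7 -> hit
1 -> hit
9 -> fault, evict 2, frames (6 7 1 9)
5 -> fault, evict 9, frames (6 7 1 5)
6 -> hit
7 -> hit
3 -> fault, evict 5, frames (6 7 1 3)
9 -> fault, evict 3, frames (6 7 1 9)
3 -> fault, evict 9, frames (6 7 1 3)

{1, 3, 6, 7}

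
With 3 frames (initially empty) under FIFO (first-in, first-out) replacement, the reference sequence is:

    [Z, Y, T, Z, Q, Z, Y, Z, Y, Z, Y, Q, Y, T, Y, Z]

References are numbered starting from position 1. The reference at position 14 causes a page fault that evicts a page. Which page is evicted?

pos 1: Z → miss, frames [Z]
pos 2: Y → miss, frames [Z, Y]
pos 3: T → miss, frames [Z, Y, T]
pos 4: Z → hit
pos 5: Q → miss, evict Z, frames [Y, T, Q]
pos 6: Z → miss, evict Y, frames [T, Q, Z]
pos 7: Y → miss, evict T, frames [Q, Z, Y]
pos 8: Z → hit
pos 9: Y → hit
pos 10: Z → hit
pos 11: Y → hit
pos 12: Q → hit
pos 13: Y → hit
pos 14: T → miss, evict Q, frames [Z, Y, T]
At position 14, page Q is evicted.

Q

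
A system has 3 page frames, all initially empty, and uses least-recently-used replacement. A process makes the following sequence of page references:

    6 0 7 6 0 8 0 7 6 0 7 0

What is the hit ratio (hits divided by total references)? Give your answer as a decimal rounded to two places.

0.50

6 -> miss, frames [6]
0 -> miss, frames [6, 0]
7 -> miss, frames [6, 0, 7]
6 -> hit
0 -> hit
8 -> miss, evict 7, frames [6, 0, 8]
0 -> hit
7 -> miss, evict 6, frames [8, 0, 7]
6 -> miss, evict 8, frames [0, 7, 6]
0 -> hit
7 -> hit
0 -> hit
Hits: 6 of 12 references → 6/12 = 0.5000.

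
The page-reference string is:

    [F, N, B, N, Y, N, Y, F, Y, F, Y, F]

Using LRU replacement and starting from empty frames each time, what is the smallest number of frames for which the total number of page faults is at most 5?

2

f=1: 12 faults
f=2: 5 faults
f=3: 5 faults
f=4: 4 faults
Smallest f with faults ≤ 5 is 2.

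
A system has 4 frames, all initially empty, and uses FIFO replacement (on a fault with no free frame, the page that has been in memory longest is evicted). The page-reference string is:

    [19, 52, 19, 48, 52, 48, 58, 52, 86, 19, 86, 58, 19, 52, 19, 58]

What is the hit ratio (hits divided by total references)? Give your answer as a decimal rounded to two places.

0.56

19: fault, frames (19)
52: fault, frames (19 52)
19: hit
48: fault, frames (19 52 48)
52: hit
48: hit
58: fault, frames (19 52 48 58)
52: hit
86: fault, evict 19, frames (52 48 58 86)
19: fault, evict 52, frames (48 58 86 19)
86: hit
58: hit
19: hit
52: fault, evict 48, frames (58 86 19 52)
19: hit
58: hit
Hits: 9 of 16 references → 9/16 = 0.5625.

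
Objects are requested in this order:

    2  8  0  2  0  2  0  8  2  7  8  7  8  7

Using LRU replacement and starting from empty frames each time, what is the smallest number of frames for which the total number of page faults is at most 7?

f=1: 14 faults
f=2: 8 faults
f=3: 4 faults
f=4: 4 faults
Smallest f with faults ≤ 7 is 3.

3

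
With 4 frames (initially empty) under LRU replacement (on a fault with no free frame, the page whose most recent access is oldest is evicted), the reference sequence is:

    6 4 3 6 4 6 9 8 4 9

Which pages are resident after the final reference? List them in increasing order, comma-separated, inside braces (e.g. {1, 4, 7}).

{4, 6, 8, 9}

6: miss, frames {6}
4: miss, frames {6,4}
3: miss, frames {6,4,3}
6: hit
4: hit
6: hit
9: miss, frames {3,4,6,9}
8: miss, evict 3, frames {4,6,9,8}
4: hit
9: hit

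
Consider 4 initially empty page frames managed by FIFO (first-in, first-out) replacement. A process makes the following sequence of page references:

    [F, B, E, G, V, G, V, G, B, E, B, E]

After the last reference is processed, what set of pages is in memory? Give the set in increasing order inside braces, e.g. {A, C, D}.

{B, E, G, V}

F → fault, frames (F)
B → fault, frames (F B)
E → fault, frames (F B E)
G → fault, frames (F B E G)
V → fault, evict F, frames (B E G V)
G → hit
V → hit
G → hit
B → hit
E → hit
B → hit
E → hit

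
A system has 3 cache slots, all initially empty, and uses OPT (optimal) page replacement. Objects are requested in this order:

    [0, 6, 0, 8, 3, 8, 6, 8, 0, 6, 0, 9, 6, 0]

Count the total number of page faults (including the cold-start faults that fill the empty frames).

6

0 -> miss, frames {0}
6 -> miss, frames {0,6}
0 -> hit
8 -> miss, frames {0,6,8}
3 -> miss, evict 0, frames {6,8,3}
8 -> hit
6 -> hit
8 -> hit
0 -> miss, evict 3, frames {6,8,0}
6 -> hit
0 -> hit
9 -> miss, evict 8, frames {6,0,9}
6 -> hit
0 -> hit
Page faults: 6.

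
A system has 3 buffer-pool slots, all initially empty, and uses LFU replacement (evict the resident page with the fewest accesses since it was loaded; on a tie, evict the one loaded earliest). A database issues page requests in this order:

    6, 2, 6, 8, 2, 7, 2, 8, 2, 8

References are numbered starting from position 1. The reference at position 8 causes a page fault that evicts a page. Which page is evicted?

7

pos 1: 6 -> miss, frames {6}
pos 2: 2 -> miss, frames {6,2}
pos 3: 6 -> hit
pos 4: 8 -> miss, frames {6,2,8}
pos 5: 2 -> hit
pos 6: 7 -> miss, evict 8, frames {6,2,7}
pos 7: 2 -> hit
pos 8: 8 -> miss, evict 7, frames {6,2,8}
At position 8, page 7 is evicted.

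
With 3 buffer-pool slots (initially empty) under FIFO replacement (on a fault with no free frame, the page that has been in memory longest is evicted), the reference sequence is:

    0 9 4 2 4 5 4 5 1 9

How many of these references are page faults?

7

0 → fault, frames {0}
9 → fault, frames {0,9}
4 → fault, frames {0,9,4}
2 → fault, evict 0, frames {9,4,2}
4 → hit
5 → fault, evict 9, frames {4,2,5}
4 → hit
5 → hit
1 → fault, evict 4, frames {2,5,1}
9 → fault, evict 2, frames {5,1,9}
Page faults: 7.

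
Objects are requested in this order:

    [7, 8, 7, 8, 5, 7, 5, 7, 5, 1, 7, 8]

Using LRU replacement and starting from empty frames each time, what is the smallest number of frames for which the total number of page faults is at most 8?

f=1: 12 faults
f=2: 7 faults
f=3: 5 faults
f=4: 4 faults
Smallest f with faults ≤ 8 is 2.

2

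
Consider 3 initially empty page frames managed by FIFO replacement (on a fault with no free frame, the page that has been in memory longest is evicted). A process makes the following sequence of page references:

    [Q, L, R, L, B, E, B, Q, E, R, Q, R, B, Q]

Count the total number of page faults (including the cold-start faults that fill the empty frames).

8

Q: miss, frames [Q]
L: miss, frames [Q, L]
R: miss, frames [Q, L, R]
L: hit
B: miss, evict Q, frames [L, R, B]
E: miss, evict L, frames [R, B, E]
B: hit
Q: miss, evict R, frames [B, E, Q]
E: hit
R: miss, evict B, frames [E, Q, R]
Q: hit
R: hit
B: miss, evict E, frames [Q, R, B]
Q: hit
Page faults: 8.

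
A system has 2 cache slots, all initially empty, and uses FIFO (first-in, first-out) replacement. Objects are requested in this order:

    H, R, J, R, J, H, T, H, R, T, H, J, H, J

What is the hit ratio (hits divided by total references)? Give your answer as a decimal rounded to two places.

0.43

H -> miss, frames [H]
R -> miss, frames [H, R]
J -> miss, evict H, frames [R, J]
R -> hit
J -> hit
H -> miss, evict R, frames [J, H]
T -> miss, evict J, frames [H, T]
H -> hit
R -> miss, evict H, frames [T, R]
T -> hit
H -> miss, evict T, frames [R, H]
J -> miss, evict R, frames [H, J]
H -> hit
J -> hit
Hits: 6 of 14 references → 6/14 = 0.4286.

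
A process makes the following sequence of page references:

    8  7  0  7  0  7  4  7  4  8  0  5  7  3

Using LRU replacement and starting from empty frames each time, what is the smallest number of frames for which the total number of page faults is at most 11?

2

f=1: 14 faults
f=2: 9 faults
f=3: 9 faults
f=4: 7 faults
f=5: 6 faults
f=6: 6 faults
Smallest f with faults ≤ 11 is 2.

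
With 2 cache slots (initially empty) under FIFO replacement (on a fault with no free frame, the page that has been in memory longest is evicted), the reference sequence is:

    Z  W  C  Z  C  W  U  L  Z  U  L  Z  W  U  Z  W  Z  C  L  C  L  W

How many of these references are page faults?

18

Z: miss, frames (Z)
W: miss, frames (Z W)
C: miss, evict Z, frames (W C)
Z: miss, evict W, frames (C Z)
C: hit
W: miss, evict C, frames (Z W)
U: miss, evict Z, frames (W U)
L: miss, evict W, frames (U L)
Z: miss, evict U, frames (L Z)
U: miss, evict L, frames (Z U)
L: miss, evict Z, frames (U L)
Z: miss, evict U, frames (L Z)
W: miss, evict L, frames (Z W)
U: miss, evict Z, frames (W U)
Z: miss, evict W, frames (U Z)
W: miss, evict U, frames (Z W)
Z: hit
C: miss, evict Z, frames (W C)
L: miss, evict W, frames (C L)
C: hit
L: hit
W: miss, evict C, frames (L W)
Page faults: 18.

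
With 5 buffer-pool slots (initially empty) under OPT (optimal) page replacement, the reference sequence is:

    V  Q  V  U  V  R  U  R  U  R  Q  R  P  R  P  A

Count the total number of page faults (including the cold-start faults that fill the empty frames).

V -> fault, frames {V}
Q -> fault, frames {V,Q}
V -> hit
U -> fault, frames {V,Q,U}
V -> hit
R -> fault, frames {V,Q,U,R}
U -> hit
R -> hit
U -> hit
R -> hit
Q -> hit
R -> hit
P -> fault, frames {V,Q,U,R,P}
R -> hit
P -> hit
A -> fault, evict P, frames {V,Q,U,R,A}
Page faults: 6.

6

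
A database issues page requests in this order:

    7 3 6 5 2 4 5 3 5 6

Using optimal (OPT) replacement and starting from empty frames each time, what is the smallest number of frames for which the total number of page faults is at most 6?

4

f=1: 10 faults
f=2: 8 faults
f=3: 7 faults
f=4: 6 faults
f=5: 6 faults
f=6: 6 faults
Smallest f with faults ≤ 6 is 4.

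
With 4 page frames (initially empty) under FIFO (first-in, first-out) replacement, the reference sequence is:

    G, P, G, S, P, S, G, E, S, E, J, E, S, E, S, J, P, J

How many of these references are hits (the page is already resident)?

13

G: miss, frames [G]
P: miss, frames [G, P]
G: hit
S: miss, frames [G, P, S]
P: hit
S: hit
G: hit
E: miss, frames [G, P, S, E]
S: hit
E: hit
J: miss, evict G, frames [P, S, E, J]
E: hit
S: hit
E: hit
S: hit
J: hit
P: hit
J: hit
Hits: 13.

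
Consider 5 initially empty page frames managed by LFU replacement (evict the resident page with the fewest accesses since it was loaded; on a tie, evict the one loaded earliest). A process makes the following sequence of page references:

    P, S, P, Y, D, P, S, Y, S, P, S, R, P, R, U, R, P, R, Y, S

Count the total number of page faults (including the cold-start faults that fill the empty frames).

P → miss, frames (P)
S → miss, frames (P S)
P → hit
Y → miss, frames (P S Y)
D → miss, frames (P S Y D)
P → hit
S → hit
Y → hit
S → hit
P → hit
S → hit
R → miss, frames (P S Y D R)
P → hit
R → hit
U → miss, evict D, frames (P S Y R U)
R → hit
P → hit
R → hit
Y → hit
S → hit
Page faults: 6.

6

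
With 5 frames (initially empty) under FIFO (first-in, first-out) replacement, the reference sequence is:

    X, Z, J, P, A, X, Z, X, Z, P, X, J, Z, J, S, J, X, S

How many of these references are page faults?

X → miss, frames [X]
Z → miss, frames [X, Z]
J → miss, frames [X, Z, J]
P → miss, frames [X, Z, J, P]
A → miss, frames [X, Z, J, P, A]
X → hit
Z → hit
X → hit
Z → hit
P → hit
X → hit
J → hit
Z → hit
J → hit
S → miss, evict X, frames [Z, J, P, A, S]
J → hit
X → miss, evict Z, frames [J, P, A, S, X]
S → hit
Page faults: 7.

7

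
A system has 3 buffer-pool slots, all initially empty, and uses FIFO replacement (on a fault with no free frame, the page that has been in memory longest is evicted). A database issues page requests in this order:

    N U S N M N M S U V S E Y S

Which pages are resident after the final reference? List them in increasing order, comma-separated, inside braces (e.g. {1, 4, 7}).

N: fault, frames {N}
U: fault, frames {N,U}
S: fault, frames {N,U,S}
N: hit
M: fault, evict N, frames {U,S,M}
N: fault, evict U, frames {S,M,N}
M: hit
S: hit
U: fault, evict S, frames {M,N,U}
V: fault, evict M, frames {N,U,V}
S: fault, evict N, frames {U,V,S}
E: fault, evict U, frames {V,S,E}
Y: fault, evict V, frames {S,E,Y}
S: hit

{E, S, Y}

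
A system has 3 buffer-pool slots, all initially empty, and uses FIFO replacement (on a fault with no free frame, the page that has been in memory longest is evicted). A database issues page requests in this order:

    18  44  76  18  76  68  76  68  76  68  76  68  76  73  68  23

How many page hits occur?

10

18 → fault, frames (18)
44 → fault, frames (18 44)
76 → fault, frames (18 44 76)
18 → hit
76 → hit
68 → fault, evict 18, frames (44 76 68)
76 → hit
68 → hit
76 → hit
68 → hit
76 → hit
68 → hit
76 → hit
73 → fault, evict 44, frames (76 68 73)
68 → hit
23 → fault, evict 76, frames (68 73 23)
Hits: 10.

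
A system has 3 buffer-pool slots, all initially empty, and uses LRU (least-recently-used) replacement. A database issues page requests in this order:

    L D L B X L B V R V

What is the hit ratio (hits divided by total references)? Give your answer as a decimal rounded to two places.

0.40

L → fault, frames [L]
D → fault, frames [L, D]
L → hit
B → fault, frames [D, L, B]
X → fault, evict D, frames [L, B, X]
L → hit
B → hit
V → fault, evict X, frames [L, B, V]
R → fault, evict L, frames [B, V, R]
V → hit
Hits: 4 of 10 references → 4/10 = 0.4000.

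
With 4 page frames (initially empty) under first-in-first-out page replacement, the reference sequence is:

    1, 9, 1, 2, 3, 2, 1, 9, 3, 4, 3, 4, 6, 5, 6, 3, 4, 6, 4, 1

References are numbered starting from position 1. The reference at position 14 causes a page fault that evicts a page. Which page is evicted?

pos 1: 1 -> fault, frames {1}
pos 2: 9 -> fault, frames {1,9}
pos 3: 1 -> hit
pos 4: 2 -> fault, frames {1,9,2}
pos 5: 3 -> fault, frames {1,9,2,3}
pos 6: 2 -> hit
pos 7: 1 -> hit
pos 8: 9 -> hit
pos 9: 3 -> hit
pos 10: 4 -> fault, evict 1, frames {9,2,3,4}
pos 11: 3 -> hit
pos 12: 4 -> hit
pos 13: 6 -> fault, evict 9, frames {2,3,4,6}
pos 14: 5 -> fault, evict 2, frames {3,4,6,5}
At position 14, page 2 is evicted.

2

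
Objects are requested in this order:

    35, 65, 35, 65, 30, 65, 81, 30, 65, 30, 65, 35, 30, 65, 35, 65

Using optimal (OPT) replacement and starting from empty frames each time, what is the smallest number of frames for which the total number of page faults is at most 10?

f=1: 16 faults
f=2: 7 faults
f=3: 5 faults
f=4: 4 faults
Smallest f with faults ≤ 10 is 2.

2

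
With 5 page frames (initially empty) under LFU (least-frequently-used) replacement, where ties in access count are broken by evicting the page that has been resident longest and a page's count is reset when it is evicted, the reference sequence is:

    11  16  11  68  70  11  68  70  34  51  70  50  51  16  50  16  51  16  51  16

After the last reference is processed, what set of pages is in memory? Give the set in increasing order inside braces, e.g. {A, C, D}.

{11, 16, 51, 68, 70}

11 -> miss, frames {11}
16 -> miss, frames {11,16}
11 -> hit
68 -> miss, frames {11,16,68}
70 -> miss, frames {11,16,68,70}
11 -> hit
68 -> hit
70 -> hit
34 -> miss, frames {11,16,68,70,34}
51 -> miss, evict 16, frames {11,68,70,34,51}
70 -> hit
50 -> miss, evict 34, frames {11,68,70,51,50}
51 -> hit
16 -> miss, evict 50, frames {11,68,70,51,16}
50 -> miss, evict 16, frames {11,68,70,51,50}
16 -> miss, evict 50, frames {11,68,70,51,16}
51 -> hit
16 -> hit
51 -> hit
16 -> hit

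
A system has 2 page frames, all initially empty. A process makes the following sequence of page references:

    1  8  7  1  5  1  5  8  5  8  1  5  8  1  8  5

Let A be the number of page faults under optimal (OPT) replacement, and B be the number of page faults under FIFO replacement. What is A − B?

-3

Under OPT: F F F . F . . F . . F . F . . F → 8 faults.
Under FIFO: F F F F F . . F . . F F F F . F → 11 faults.
A − B = 8 − 11 = -3.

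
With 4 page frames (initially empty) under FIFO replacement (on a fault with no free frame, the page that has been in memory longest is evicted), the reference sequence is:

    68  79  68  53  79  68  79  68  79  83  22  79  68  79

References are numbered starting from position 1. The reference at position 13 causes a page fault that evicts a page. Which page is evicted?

pos 1: 68 → miss, frames {68}
pos 2: 79 → miss, frames {68,79}
pos 3: 68 → hit
pos 4: 53 → miss, frames {68,79,53}
pos 5: 79 → hit
pos 6: 68 → hit
pos 7: 79 → hit
pos 8: 68 → hit
pos 9: 79 → hit
pos 10: 83 → miss, frames {68,79,53,83}
pos 11: 22 → miss, evict 68, frames {79,53,83,22}
pos 12: 79 → hit
pos 13: 68 → miss, evict 79, frames {53,83,22,68}
At position 13, page 79 is evicted.

79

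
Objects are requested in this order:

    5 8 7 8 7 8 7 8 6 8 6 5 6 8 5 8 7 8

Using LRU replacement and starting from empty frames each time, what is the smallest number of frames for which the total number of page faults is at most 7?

f=1: 18 faults
f=2: 8 faults
f=3: 6 faults
f=4: 4 faults
Smallest f with faults ≤ 7 is 3.

3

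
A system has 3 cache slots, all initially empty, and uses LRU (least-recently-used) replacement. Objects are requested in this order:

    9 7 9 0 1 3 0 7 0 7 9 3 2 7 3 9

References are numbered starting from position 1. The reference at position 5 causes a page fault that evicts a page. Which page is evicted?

7

pos 1: 9 -> fault, frames {9}
pos 2: 7 -> fault, frames {9,7}
pos 3: 9 -> hit
pos 4: 0 -> fault, frames {7,9,0}
pos 5: 1 -> fault, evict 7, frames {9,0,1}
At position 5, page 7 is evicted.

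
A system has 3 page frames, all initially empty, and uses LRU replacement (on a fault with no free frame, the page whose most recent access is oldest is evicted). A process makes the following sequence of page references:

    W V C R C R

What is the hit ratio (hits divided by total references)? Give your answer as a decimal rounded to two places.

0.33

W → fault, frames (W)
V → fault, frames (W V)
C → fault, frames (W V C)
R → fault, evict W, frames (V C R)
C → hit
R → hit
Hits: 2 of 6 references → 2/6 = 0.3333.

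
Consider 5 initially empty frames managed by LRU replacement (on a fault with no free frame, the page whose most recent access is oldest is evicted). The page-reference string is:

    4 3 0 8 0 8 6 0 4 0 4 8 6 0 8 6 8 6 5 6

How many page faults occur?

6

4: miss, frames [4]
3: miss, frames [4, 3]
0: miss, frames [4, 3, 0]
8: miss, frames [4, 3, 0, 8]
0: hit
8: hit
6: miss, frames [4, 3, 0, 8, 6]
0: hit
4: hit
0: hit
4: hit
8: hit
6: hit
0: hit
8: hit
6: hit
8: hit
6: hit
5: miss, evict 3, frames [4, 0, 8, 6, 5]
6: hit
Page faults: 6.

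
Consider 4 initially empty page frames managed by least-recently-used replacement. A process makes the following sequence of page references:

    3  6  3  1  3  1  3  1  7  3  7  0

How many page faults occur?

5

3 -> miss, frames [3]
6 -> miss, frames [3, 6]
3 -> hit
1 -> miss, frames [6, 3, 1]
3 -> hit
1 -> hit
3 -> hit
1 -> hit
7 -> miss, frames [6, 3, 1, 7]
3 -> hit
7 -> hit
0 -> miss, evict 6, frames [1, 3, 7, 0]
Page faults: 5.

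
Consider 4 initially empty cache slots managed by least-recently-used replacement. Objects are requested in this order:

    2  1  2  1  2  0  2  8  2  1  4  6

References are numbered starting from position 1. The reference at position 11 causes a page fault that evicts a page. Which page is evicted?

pos 1: 2 → fault, frames (2)
pos 2: 1 → fault, frames (2 1)
pos 3: 2 → hit
pos 4: 1 → hit
pos 5: 2 → hit
pos 6: 0 → fault, frames (1 2 0)
pos 7: 2 → hit
pos 8: 8 → fault, frames (1 0 2 8)
pos 9: 2 → hit
pos 10: 1 → hit
pos 11: 4 → fault, evict 0, frames (8 2 1 4)
At position 11, page 0 is evicted.

0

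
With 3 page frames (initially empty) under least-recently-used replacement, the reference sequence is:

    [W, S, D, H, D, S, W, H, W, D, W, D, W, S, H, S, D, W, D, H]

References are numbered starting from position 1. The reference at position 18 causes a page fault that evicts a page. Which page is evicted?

pos 1: W: fault, frames {W}
pos 2: S: fault, frames {W,S}
pos 3: D: fault, frames {W,S,D}
pos 4: H: fault, evict W, frames {S,D,H}
pos 5: D: hit
pos 6: S: hit
pos 7: W: fault, evict H, frames {D,S,W}
pos 8: H: fault, evict D, frames {S,W,H}
pos 9: W: hit
pos 10: D: fault, evict S, frames {H,W,D}
pos 11: W: hit
pos 12: D: hit
pos 13: W: hit
pos 14: S: fault, evict H, frames {D,W,S}
pos 15: H: fault, evict D, frames {W,S,H}
pos 16: S: hit
pos 17: D: fault, evict W, frames {H,S,D}
pos 18: W: fault, evict H, frames {S,D,W}
At position 18, page H is evicted.

H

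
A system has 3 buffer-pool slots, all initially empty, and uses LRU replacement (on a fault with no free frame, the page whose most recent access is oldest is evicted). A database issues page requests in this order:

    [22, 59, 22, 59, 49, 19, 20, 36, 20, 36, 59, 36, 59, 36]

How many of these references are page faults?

7

22: fault, frames (22)
59: fault, frames (22 59)
22: hit
59: hit
49: fault, frames (22 59 49)
19: fault, evict 22, frames (59 49 19)
20: fault, evict 59, frames (49 19 20)
36: fault, evict 49, frames (19 20 36)
20: hit
36: hit
59: fault, evict 19, frames (20 36 59)
36: hit
59: hit
36: hit
Page faults: 7.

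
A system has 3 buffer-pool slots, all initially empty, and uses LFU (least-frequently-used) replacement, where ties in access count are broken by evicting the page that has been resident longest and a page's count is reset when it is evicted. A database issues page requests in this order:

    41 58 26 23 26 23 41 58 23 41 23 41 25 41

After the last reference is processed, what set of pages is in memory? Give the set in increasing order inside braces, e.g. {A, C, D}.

41 → fault, frames [41]
58 → fault, frames [41, 58]
26 → fault, frames [41, 58, 26]
23 → fault, evict 41, frames [58, 26, 23]
26 → hit
23 → hit
41 → fault, evict 58, frames [26, 23, 41]
58 → fault, evict 41, frames [26, 23, 58]
23 → hit
41 → fault, evict 58, frames [26, 23, 41]
23 → hit
41 → hit
25 → fault, evict 26, frames [23, 41, 25]
41 → hit

{23, 25, 41}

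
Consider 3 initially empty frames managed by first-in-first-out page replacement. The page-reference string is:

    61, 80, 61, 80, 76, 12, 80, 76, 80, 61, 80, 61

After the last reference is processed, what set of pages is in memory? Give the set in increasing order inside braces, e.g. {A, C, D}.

{12, 61, 80}

61 -> fault, frames {61}
80 -> fault, frames {61,80}
61 -> hit
80 -> hit
76 -> fault, frames {61,80,76}
12 -> fault, evict 61, frames {80,76,12}
80 -> hit
76 -> hit
80 -> hit
61 -> fault, evict 80, frames {76,12,61}
80 -> fault, evict 76, frames {12,61,80}
61 -> hit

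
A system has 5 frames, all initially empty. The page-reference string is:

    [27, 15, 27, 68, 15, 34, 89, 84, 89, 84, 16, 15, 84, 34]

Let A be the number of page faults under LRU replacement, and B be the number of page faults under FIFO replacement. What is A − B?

-1

Under LRU: F F . F . F F F . . F . . . → 7 faults.
Under FIFO: F F . F . F F F . . F F . . → 8 faults.
A − B = 7 − 8 = -1.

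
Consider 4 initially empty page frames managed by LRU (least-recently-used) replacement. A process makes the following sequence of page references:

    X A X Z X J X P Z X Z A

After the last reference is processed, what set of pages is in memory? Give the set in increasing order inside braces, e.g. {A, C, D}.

{A, P, X, Z}

X → miss, frames {X}
A → miss, frames {X,A}
X → hit
Z → miss, frames {A,X,Z}
X → hit
J → miss, frames {A,Z,X,J}
X → hit
P → miss, evict A, frames {Z,J,X,P}
Z → hit
X → hit
Z → hit
A → miss, evict J, frames {P,X,Z,A}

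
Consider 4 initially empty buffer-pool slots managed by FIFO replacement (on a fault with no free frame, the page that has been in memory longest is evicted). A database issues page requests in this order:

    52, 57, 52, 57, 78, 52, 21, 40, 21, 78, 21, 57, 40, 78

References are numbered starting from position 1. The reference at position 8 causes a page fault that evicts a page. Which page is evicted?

52

pos 1: 52: miss, frames [52]
pos 2: 57: miss, frames [52, 57]
pos 3: 52: hit
pos 4: 57: hit
pos 5: 78: miss, frames [52, 57, 78]
pos 6: 52: hit
pos 7: 21: miss, frames [52, 57, 78, 21]
pos 8: 40: miss, evict 52, frames [57, 78, 21, 40]
At position 8, page 52 is evicted.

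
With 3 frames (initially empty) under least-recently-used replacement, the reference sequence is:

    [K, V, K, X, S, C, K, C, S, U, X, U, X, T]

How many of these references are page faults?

9

K -> fault, frames [K]
V -> fault, frames [K, V]
K -> hit
X -> fault, frames [V, K, X]
S -> fault, evict V, frames [K, X, S]
C -> fault, evict K, frames [X, S, C]
K -> fault, evict X, frames [S, C, K]
C -> hit
S -> hit
U -> fault, evict K, frames [C, S, U]
X -> fault, evict C, frames [S, U, X]
U -> hit
X -> hit
T -> fault, evict S, frames [U, X, T]
Page faults: 9.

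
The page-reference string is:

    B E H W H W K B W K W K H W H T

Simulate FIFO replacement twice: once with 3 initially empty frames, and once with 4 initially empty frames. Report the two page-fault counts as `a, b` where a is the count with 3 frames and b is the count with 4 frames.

3 frames: F F F F . . F F . . . . F F . F → 9 faults.
4 frames: F F F F . . F F . . . . . . . F → 7 faults.
7 < 9: adding a frame reduced faults, as is typical.

9, 7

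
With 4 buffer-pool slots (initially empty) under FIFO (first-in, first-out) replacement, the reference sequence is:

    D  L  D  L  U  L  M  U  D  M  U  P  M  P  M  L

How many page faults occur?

5

D -> fault, frames {D}
L -> fault, frames {D,L}
D -> hit
L -> hit
U -> fault, frames {D,L,U}
L -> hit
M -> fault, frames {D,L,U,M}
U -> hit
D -> hit
M -> hit
U -> hit
P -> fault, evict D, frames {L,U,M,P}
M -> hit
P -> hit
M -> hit
L -> hit
Page faults: 5.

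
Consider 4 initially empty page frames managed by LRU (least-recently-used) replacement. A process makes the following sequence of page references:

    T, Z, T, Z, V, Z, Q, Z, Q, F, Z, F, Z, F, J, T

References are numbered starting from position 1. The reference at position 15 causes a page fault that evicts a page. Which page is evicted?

pos 1: T: miss, frames [T]
pos 2: Z: miss, frames [T, Z]
pos 3: T: hit
pos 4: Z: hit
pos 5: V: miss, frames [T, Z, V]
pos 6: Z: hit
pos 7: Q: miss, frames [T, V, Z, Q]
pos 8: Z: hit
pos 9: Q: hit
pos 10: F: miss, evict T, frames [V, Z, Q, F]
pos 11: Z: hit
pos 12: F: hit
pos 13: Z: hit
pos 14: F: hit
pos 15: J: miss, evict V, frames [Q, Z, F, J]
At position 15, page V is evicted.

V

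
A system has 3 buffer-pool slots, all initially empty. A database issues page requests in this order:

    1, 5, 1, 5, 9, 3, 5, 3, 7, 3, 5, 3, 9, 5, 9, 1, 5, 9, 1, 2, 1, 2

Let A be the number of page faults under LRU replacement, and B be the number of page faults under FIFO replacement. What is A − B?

Under LRU: F F . . F F . . F . . . F . . F . . . F . . → 8 faults.
Under FIFO: F F . . F F . . F . F . F . . F . . . F . . → 9 faults.
A − B = 8 − 9 = -1.

-1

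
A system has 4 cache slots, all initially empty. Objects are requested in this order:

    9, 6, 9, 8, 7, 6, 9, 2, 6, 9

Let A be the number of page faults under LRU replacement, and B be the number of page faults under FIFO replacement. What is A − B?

-1

Under LRU: F F . F F . . F . . → 5 faults.
Under FIFO: F F . F F . . F . F → 6 faults.
A − B = 5 − 6 = -1.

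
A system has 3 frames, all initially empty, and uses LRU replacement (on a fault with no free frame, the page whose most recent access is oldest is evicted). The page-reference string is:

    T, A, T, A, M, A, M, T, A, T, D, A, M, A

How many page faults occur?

T → miss, frames [T]
A → miss, frames [T, A]
T → hit
A → hit
M → miss, frames [T, A, M]
A → hit
M → hit
T → hit
A → hit
T → hit
D → miss, evict M, frames [A, T, D]
A → hit
M → miss, evict T, frames [D, A, M]
A → hit
Page faults: 5.

5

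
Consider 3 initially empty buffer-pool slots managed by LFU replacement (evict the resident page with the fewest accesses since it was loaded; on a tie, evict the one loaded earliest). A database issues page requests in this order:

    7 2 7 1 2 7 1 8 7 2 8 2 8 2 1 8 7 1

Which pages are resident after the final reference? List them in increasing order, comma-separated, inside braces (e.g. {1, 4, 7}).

{1, 7, 8}

7 → miss, frames [7]
2 → miss, frames [7, 2]
7 → hit
1 → miss, frames [7, 2, 1]
2 → hit
7 → hit
1 → hit
8 → miss, evict 2, frames [7, 1, 8]
7 → hit
2 → miss, evict 8, frames [7, 1, 2]
8 → miss, evict 2, frames [7, 1, 8]
2 → miss, evict 8, frames [7, 1, 2]
8 → miss, evict 2, frames [7, 1, 8]
2 → miss, evict 8, frames [7, 1, 2]
1 → hit
8 → miss, evict 2, frames [7, 1, 8]
7 → hit
1 → hit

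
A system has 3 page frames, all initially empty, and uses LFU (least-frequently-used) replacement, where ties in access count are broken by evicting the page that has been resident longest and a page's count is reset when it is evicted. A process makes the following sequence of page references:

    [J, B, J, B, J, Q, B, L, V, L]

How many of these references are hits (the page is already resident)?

J: miss, frames [J]
B: miss, frames [J, B]
J: hit
B: hit
J: hit
Q: miss, frames [J, B, Q]
B: hit
L: miss, evict Q, frames [J, B, L]
V: miss, evict L, frames [J, B, V]
L: miss, evict V, frames [J, B, L]
Hits: 4.

4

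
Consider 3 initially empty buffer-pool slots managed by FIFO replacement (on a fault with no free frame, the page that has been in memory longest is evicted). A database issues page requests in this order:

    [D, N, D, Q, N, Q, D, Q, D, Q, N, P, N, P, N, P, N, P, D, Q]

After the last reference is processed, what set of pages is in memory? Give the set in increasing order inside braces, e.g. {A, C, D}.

{D, P, Q}

D -> fault, frames {D}
N -> fault, frames {D,N}
D -> hit
Q -> fault, frames {D,N,Q}
N -> hit
Q -> hit
D -> hit
Q -> hit
D -> hit
Q -> hit
N -> hit
P -> fault, evict D, frames {N,Q,P}
N -> hit
P -> hit
N -> hit
P -> hit
N -> hit
P -> hit
D -> fault, evict N, frames {Q,P,D}
Q -> hit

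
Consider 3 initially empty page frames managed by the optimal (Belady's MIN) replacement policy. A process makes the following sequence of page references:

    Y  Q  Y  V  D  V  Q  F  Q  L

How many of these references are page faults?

6

Y -> miss, frames {Y}
Q -> miss, frames {Y,Q}
Y -> hit
V -> miss, frames {Y,Q,V}
D -> miss, evict Y, frames {Q,V,D}
V -> hit
Q -> hit
F -> miss, evict D, frames {Q,V,F}
Q -> hit
L -> miss, evict F, frames {Q,V,L}
Page faults: 6.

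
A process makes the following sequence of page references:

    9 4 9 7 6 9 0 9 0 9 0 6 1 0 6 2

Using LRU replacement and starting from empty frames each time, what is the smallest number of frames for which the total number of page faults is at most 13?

f=1: 16 faults
f=2: 11 faults
f=3: 7 faults
f=4: 7 faults
f=5: 7 faults
f=6: 7 faults
f=7: 7 faults
Smallest f with faults ≤ 13 is 2.

2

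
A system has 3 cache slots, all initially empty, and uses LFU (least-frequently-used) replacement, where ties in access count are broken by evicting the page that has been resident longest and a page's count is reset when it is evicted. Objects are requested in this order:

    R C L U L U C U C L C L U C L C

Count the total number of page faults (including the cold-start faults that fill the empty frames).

R: miss, frames (R)
C: miss, frames (R C)
L: miss, frames (R C L)
U: miss, evict R, frames (C L U)
L: hit
U: hit
C: hit
U: hit
C: hit
L: hit
C: hit
L: hit
U: hit
C: hit
L: hit
C: hit
Page faults: 4.

4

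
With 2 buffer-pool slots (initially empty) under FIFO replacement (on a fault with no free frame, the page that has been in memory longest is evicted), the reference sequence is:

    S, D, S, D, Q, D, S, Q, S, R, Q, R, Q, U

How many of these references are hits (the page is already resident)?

S -> fault, frames {S}
D -> fault, frames {S,D}
S -> hit
D -> hit
Q -> fault, evict S, frames {D,Q}
D -> hit
S -> fault, evict D, frames {Q,S}
Q -> hit
S -> hit
R -> fault, evict Q, frames {S,R}
Q -> fault, evict S, frames {R,Q}
R -> hit
Q -> hit
U -> fault, evict R, frames {Q,U}
Hits: 7.

7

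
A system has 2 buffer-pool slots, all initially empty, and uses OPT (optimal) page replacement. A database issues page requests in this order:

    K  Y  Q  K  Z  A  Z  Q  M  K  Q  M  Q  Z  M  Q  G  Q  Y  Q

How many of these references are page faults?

13

K: fault, frames {K}
Y: fault, frames {K,Y}
Q: fault, evict Y, frames {K,Q}
K: hit
Z: fault, evict K, frames {Q,Z}
A: fault, evict Q, frames {Z,A}
Z: hit
Q: fault, evict A, frames {Z,Q}
M: fault, evict Z, frames {Q,M}
K: fault, evict M, frames {Q,K}
Q: hit
M: fault, evict K, frames {Q,M}
Q: hit
Z: fault, evict Q, frames {M,Z}
M: hit
Q: fault, evict Z, frames {M,Q}
G: fault, evict M, frames {Q,G}
Q: hit
Y: fault, evict G, frames {Q,Y}
Q: hit
Page faults: 13.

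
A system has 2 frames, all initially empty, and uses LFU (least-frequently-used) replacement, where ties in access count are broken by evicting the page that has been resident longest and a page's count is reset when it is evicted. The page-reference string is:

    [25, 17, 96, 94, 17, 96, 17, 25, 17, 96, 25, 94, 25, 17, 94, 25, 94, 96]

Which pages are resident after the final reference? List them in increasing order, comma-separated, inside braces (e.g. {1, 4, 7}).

25 -> miss, frames [25]
17 -> miss, frames [25, 17]
96 -> miss, evict 25, frames [17, 96]
94 -> miss, evict 17, frames [96, 94]
17 -> miss, evict 96, frames [94, 17]
96 -> miss, evict 94, frames [17, 96]
17 -> hit
25 -> miss, evict 96, frames [17, 25]
17 -> hit
96 -> miss, evict 25, frames [17, 96]
25 -> miss, evict 96, frames [17, 25]
94 -> miss, evict 25, frames [17, 94]
25 -> miss, evict 94, frames [17, 25]
17 -> hit
94 -> miss, evict 25, frames [17, 94]
25 -> miss, evict 94, frames [17, 25]
94 -> miss, evict 25, frames [17, 94]
96 -> miss, evict 94, frames [17, 96]

{17, 96}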